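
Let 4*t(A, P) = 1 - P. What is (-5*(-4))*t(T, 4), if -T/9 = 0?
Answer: -15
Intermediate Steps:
T = 0 (T = -9*0 = 0)
t(A, P) = 1/4 - P/4 (t(A, P) = (1 - P)/4 = 1/4 - P/4)
(-5*(-4))*t(T, 4) = (-5*(-4))*(1/4 - 1/4*4) = 20*(1/4 - 1) = 20*(-3/4) = -15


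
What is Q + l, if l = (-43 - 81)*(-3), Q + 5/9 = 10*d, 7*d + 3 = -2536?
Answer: -205109/63 ≈ -3255.7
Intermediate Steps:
d = -2539/7 (d = -3/7 + (1/7)*(-2536) = -3/7 - 2536/7 = -2539/7 ≈ -362.71)
Q = -228545/63 (Q = -5/9 + 10*(-2539/7) = -5/9 - 25390/7 = -228545/63 ≈ -3627.7)
l = 372 (l = -124*(-3) = 372)
Q + l = -228545/63 + 372 = -205109/63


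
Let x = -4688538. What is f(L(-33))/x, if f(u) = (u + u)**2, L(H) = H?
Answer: -726/781423 ≈ -0.00092907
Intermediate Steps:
f(u) = 4*u**2 (f(u) = (2*u)**2 = 4*u**2)
f(L(-33))/x = (4*(-33)**2)/(-4688538) = (4*1089)*(-1/4688538) = 4356*(-1/4688538) = -726/781423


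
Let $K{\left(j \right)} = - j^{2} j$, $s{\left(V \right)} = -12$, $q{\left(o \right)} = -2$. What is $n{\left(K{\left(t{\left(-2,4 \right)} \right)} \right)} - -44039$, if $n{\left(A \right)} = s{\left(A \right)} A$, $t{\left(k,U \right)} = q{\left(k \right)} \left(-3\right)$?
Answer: $46631$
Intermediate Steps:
$t{\left(k,U \right)} = 6$ ($t{\left(k,U \right)} = \left(-2\right) \left(-3\right) = 6$)
$K{\left(j \right)} = - j^{3}$
$n{\left(A \right)} = - 12 A$
$n{\left(K{\left(t{\left(-2,4 \right)} \right)} \right)} - -44039 = - 12 \left(- 6^{3}\right) - -44039 = - 12 \left(\left(-1\right) 216\right) + 44039 = \left(-12\right) \left(-216\right) + 44039 = 2592 + 44039 = 46631$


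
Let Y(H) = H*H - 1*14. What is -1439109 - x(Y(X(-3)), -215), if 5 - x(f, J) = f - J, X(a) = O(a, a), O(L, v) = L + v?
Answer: -1438877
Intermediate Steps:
X(a) = 2*a (X(a) = a + a = 2*a)
Y(H) = -14 + H**2 (Y(H) = H**2 - 14 = -14 + H**2)
x(f, J) = 5 + J - f (x(f, J) = 5 - (f - J) = 5 + (J - f) = 5 + J - f)
-1439109 - x(Y(X(-3)), -215) = -1439109 - (5 - 215 - (-14 + (2*(-3))**2)) = -1439109 - (5 - 215 - (-14 + (-6)**2)) = -1439109 - (5 - 215 - (-14 + 36)) = -1439109 - (5 - 215 - 1*22) = -1439109 - (5 - 215 - 22) = -1439109 - 1*(-232) = -1439109 + 232 = -1438877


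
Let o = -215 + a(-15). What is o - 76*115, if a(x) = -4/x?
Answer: -134321/15 ≈ -8954.7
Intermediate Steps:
o = -3221/15 (o = -215 - 4/(-15) = -215 - 4*(-1/15) = -215 + 4/15 = -3221/15 ≈ -214.73)
o - 76*115 = -3221/15 - 76*115 = -3221/15 - 8740 = -134321/15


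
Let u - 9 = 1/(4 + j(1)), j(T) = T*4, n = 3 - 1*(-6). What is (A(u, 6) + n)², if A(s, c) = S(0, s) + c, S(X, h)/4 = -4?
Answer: 1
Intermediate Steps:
S(X, h) = -16 (S(X, h) = 4*(-4) = -16)
n = 9 (n = 3 + 6 = 9)
j(T) = 4*T
u = 73/8 (u = 9 + 1/(4 + 4*1) = 9 + 1/(4 + 4) = 9 + 1/8 = 9 + ⅛ = 73/8 ≈ 9.1250)
A(s, c) = -16 + c
(A(u, 6) + n)² = ((-16 + 6) + 9)² = (-10 + 9)² = (-1)² = 1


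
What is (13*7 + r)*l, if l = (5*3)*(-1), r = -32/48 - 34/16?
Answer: -10585/8 ≈ -1323.1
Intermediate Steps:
r = -67/24 (r = -32*1/48 - 34*1/16 = -2/3 - 17/8 = -67/24 ≈ -2.7917)
l = -15 (l = 15*(-1) = -15)
(13*7 + r)*l = (13*7 - 67/24)*(-15) = (91 - 67/24)*(-15) = (2117/24)*(-15) = -10585/8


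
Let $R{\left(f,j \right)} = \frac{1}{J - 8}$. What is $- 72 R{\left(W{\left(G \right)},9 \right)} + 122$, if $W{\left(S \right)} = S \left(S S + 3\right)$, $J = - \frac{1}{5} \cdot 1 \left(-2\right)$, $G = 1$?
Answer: $\frac{2498}{19} \approx 131.47$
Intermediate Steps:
$J = \frac{2}{5}$ ($J = \left(-1\right) \frac{1}{5} \cdot 1 \left(-2\right) = \left(- \frac{1}{5}\right) 1 \left(-2\right) = \left(- \frac{1}{5}\right) \left(-2\right) = \frac{2}{5} \approx 0.4$)
$W{\left(S \right)} = S \left(3 + S^{2}\right)$ ($W{\left(S \right)} = S \left(S^{2} + 3\right) = S \left(3 + S^{2}\right)$)
$R{\left(f,j \right)} = - \frac{5}{38}$ ($R{\left(f,j \right)} = \frac{1}{\frac{2}{5} - 8} = \frac{1}{- \frac{38}{5}} = - \frac{5}{38}$)
$- 72 R{\left(W{\left(G \right)},9 \right)} + 122 = \left(-72\right) \left(- \frac{5}{38}\right) + 122 = \frac{180}{19} + 122 = \frac{2498}{19}$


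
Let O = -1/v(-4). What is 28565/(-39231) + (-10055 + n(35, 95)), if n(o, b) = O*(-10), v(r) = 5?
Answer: -394417808/39231 ≈ -10054.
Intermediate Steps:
O = -1/5 ≈ -0.20000
n(o, b) = 2 (n(o, b) = -1/5*(-10) = 2)
28565/(-39231) + (-10055 + n(35, 95)) = 28565/(-39231) + (-10055 + 2) = 28565*(-1/39231) - 10053 = -28565/39231 - 10053 = -394417808/39231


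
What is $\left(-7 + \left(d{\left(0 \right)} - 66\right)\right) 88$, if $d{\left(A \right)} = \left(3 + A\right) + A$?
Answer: $-6160$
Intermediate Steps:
$d{\left(A \right)} = 3 + 2 A$
$\left(-7 + \left(d{\left(0 \right)} - 66\right)\right) 88 = \left(-7 + \left(\left(3 + 2 \cdot 0\right) - 66\right)\right) 88 = \left(-7 + \left(\left(3 + 0\right) - 66\right)\right) 88 = \left(-7 + \left(3 - 66\right)\right) 88 = \left(-7 - 63\right) 88 = \left(-70\right) 88 = -6160$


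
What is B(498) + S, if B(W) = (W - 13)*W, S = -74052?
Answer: 167478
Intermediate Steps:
B(W) = W*(-13 + W) (B(W) = (-13 + W)*W = W*(-13 + W))
B(498) + S = 498*(-13 + 498) - 74052 = 498*485 - 74052 = 241530 - 74052 = 167478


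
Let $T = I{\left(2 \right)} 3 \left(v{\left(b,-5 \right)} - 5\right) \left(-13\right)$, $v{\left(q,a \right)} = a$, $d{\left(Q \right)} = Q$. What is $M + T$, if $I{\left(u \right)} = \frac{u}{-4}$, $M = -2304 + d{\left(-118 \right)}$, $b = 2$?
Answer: $-2617$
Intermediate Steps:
$M = -2422$ ($M = -2304 - 118 = -2422$)
$I{\left(u \right)} = - \frac{u}{4}$ ($I{\left(u \right)} = u \left(- \frac{1}{4}\right) = - \frac{u}{4}$)
$T = -195$ ($T = \left(- \frac{1}{4}\right) 2 \cdot 3 \left(-5 - 5\right) \left(-13\right) = - \frac{3 \left(-10\right)}{2} \left(-13\right) = \left(- \frac{1}{2}\right) \left(-30\right) \left(-13\right) = 15 \left(-13\right) = -195$)
$M + T = -2422 - 195 = -2617$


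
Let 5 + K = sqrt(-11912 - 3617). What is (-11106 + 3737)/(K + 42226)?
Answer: -311126549/1782628370 + 7369*I*sqrt(15529)/1782628370 ≈ -0.17453 + 0.00051513*I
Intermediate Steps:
K = -5 + I*sqrt(15529) (K = -5 + sqrt(-11912 - 3617) = -5 + sqrt(-15529) = -5 + I*sqrt(15529) ≈ -5.0 + 124.62*I)
(-11106 + 3737)/(K + 42226) = (-11106 + 3737)/((-5 + I*sqrt(15529)) + 42226) = -7369/(42221 + I*sqrt(15529))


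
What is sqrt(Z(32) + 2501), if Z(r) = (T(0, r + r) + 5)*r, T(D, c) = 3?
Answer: sqrt(2757) ≈ 52.507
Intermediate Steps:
Z(r) = 8*r (Z(r) = (3 + 5)*r = 8*r)
sqrt(Z(32) + 2501) = sqrt(8*32 + 2501) = sqrt(256 + 2501) = sqrt(2757)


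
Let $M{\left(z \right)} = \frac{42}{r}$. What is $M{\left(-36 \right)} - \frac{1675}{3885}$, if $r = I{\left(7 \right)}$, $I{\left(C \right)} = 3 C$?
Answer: $\frac{1219}{777} \approx 1.5689$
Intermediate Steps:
$r = 21$ ($r = 3 \cdot 7 = 21$)
$M{\left(z \right)} = 2$ ($M{\left(z \right)} = \frac{42}{21} = 42 \cdot \frac{1}{21} = 2$)
$M{\left(-36 \right)} - \frac{1675}{3885} = 2 - \frac{1675}{3885} = 2 - \frac{335}{777} = \frac{1219}{777}$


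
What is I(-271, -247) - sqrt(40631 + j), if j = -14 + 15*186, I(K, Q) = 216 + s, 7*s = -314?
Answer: 1198/7 - 3*sqrt(4823) ≈ -37.201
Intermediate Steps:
s = -314/7 (s = (1/7)*(-314) = -314/7 ≈ -44.857)
I(K, Q) = 1198/7 (I(K, Q) = 216 - 314/7 = 1198/7)
j = 2776 (j = -14 + 2790 = 2776)
I(-271, -247) - sqrt(40631 + j) = 1198/7 - sqrt(40631 + 2776) = 1198/7 - sqrt(43407) = 1198/7 - 3*sqrt(4823)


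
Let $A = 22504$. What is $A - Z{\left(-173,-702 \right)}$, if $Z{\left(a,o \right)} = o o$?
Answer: $-470300$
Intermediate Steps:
$Z{\left(a,o \right)} = o^{2}$
$A - Z{\left(-173,-702 \right)} = 22504 - \left(-702\right)^{2} = 22504 - 492804 = -470300$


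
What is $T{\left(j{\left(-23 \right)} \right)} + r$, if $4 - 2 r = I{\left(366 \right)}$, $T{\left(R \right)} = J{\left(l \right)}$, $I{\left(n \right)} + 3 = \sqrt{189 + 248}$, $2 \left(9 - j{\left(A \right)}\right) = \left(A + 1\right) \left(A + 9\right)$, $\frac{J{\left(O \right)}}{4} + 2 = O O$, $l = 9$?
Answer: $\frac{639}{2} - \frac{\sqrt{437}}{2} \approx 309.05$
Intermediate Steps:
$J{\left(O \right)} = -8 + 4 O^{2}$ ($J{\left(O \right)} = -8 + 4 O O = -8 + 4 O^{2}$)
$j{\left(A \right)} = 9 - \frac{\left(1 + A\right) \left(9 + A\right)}{2}$ ($j{\left(A \right)} = 9 - \frac{\left(A + 1\right) \left(A + 9\right)}{2} = 9 - \frac{\left(1 + A\right) \left(9 + A\right)}{2}$)
$I{\left(n \right)} = -3 + \sqrt{437}$ ($I{\left(n \right)} = -3 + \sqrt{189 + 248} = -3 + \sqrt{437}$)
$T{\left(R \right)} = 316$ ($T{\left(R \right)} = -8 + 4 \cdot 9^{2} = -8 + 4 \cdot 81 = -8 + 324 = 316$)
$r = \frac{7}{2} - \frac{\sqrt{437}}{2}$ ($r = 2 - \frac{-3 + \sqrt{437}}{2} = 2 + \left(\frac{3}{2} - \frac{\sqrt{437}}{2}\right) = \frac{7}{2} - \frac{\sqrt{437}}{2} \approx -6.9523$)
$T{\left(j{\left(-23 \right)} \right)} + r = 316 + \left(\frac{7}{2} - \frac{\sqrt{437}}{2}\right) = \frac{639}{2} - \frac{\sqrt{437}}{2}$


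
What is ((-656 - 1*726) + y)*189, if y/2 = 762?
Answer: 26838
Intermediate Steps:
y = 1524 (y = 2*762 = 1524)
((-656 - 1*726) + y)*189 = ((-656 - 1*726) + 1524)*189 = ((-656 - 726) + 1524)*189 = (-1382 + 1524)*189 = 142*189 = 26838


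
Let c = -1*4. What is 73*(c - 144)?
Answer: -10804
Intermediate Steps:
c = -4
73*(c - 144) = 73*(-4 - 144) = 73*(-148) = -10804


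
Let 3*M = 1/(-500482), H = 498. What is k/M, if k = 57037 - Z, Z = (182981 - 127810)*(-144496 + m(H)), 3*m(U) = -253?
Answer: -11976582217186204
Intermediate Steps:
m(U) = -253/3 (m(U) = (⅓)*(-253) = -253/3)
Z = -23929924711/3 (Z = (182981 - 127810)*(-144496 - 253/3) = 55171*(-433741/3) = -23929924711/3 ≈ -7.9766e+9)
M = -1/1501446 (M = (⅓)/(-500482) = (⅓)*(-1/500482) = -1/1501446 ≈ -6.6602e-7)
k = 23930095822/3 (k = 57037 - 1*(-23929924711/3) = 57037 + 23929924711/3 = 23930095822/3 ≈ 7.9767e+9)
k/M = 23930095822/(3*(-1/1501446)) = (23930095822/3)*(-1501446) = -11976582217186204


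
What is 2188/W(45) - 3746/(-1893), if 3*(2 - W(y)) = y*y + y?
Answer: -391159/325596 ≈ -1.2014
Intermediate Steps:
W(y) = 2 - y/3 - y**2/3 (W(y) = 2 - (y*y + y)/3 = 2 - (y**2 + y)/3 = 2 - (y + y**2)/3 = 2 + (-y/3 - y**2/3) = 2 - y/3 - y**2/3)
2188/W(45) - 3746/(-1893) = 2188/(2 - 1/3*45 - 1/3*45**2) - 3746/(-1893) = 2188/(2 - 15 - 1/3*2025) - 3746*(-1/1893) = 2188/(2 - 15 - 675) + 3746/1893 = 2188/(-688) + 3746/1893 = 2188*(-1/688) + 3746/1893 = -547/172 + 3746/1893 = -391159/325596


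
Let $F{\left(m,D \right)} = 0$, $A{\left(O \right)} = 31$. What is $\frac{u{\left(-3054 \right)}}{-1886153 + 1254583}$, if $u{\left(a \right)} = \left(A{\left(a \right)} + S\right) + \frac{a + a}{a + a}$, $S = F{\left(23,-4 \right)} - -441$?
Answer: $- \frac{473}{631570} \approx -0.00074893$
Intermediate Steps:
$S = 441$ ($S = 0 - -441 = 0 + 441 = 441$)
$u{\left(a \right)} = 473$ ($u{\left(a \right)} = \left(31 + 441\right) + \frac{a + a}{a + a} = 472 + \frac{2 a}{2 a} = 472 + 2 a \frac{1}{2 a} = 472 + 1 = 473$)
$\frac{u{\left(-3054 \right)}}{-1886153 + 1254583} = \frac{473}{-1886153 + 1254583} = \frac{473}{-631570} = 473 \left(- \frac{1}{631570}\right) = - \frac{473}{631570}$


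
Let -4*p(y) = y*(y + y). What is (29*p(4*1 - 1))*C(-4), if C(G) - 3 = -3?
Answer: 0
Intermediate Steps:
C(G) = 0 (C(G) = 3 - 3 = 0)
p(y) = -y**2/2 (p(y) = -y*(y + y)/4 = -y*2*y/4 = -y**2/2)
(29*p(4*1 - 1))*C(-4) = (29*(-(4*1 - 1)**2/2))*0 = (29*(-(4 - 1)**2/2))*0 = (29*(-1/2*3**2))*0 = (29*(-1/2*9))*0 = (29*(-9/2))*0 = -261/2*0 = 0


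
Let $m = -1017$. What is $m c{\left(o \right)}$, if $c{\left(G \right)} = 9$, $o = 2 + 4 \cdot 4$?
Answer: $-9153$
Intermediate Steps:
$o = 18$ ($o = 2 + 16 = 18$)
$m c{\left(o \right)} = \left(-1017\right) 9 = -9153$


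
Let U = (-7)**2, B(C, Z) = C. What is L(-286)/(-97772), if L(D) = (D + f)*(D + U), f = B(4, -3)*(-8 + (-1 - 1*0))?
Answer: -38157/48886 ≈ -0.78053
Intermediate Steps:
f = -36 (f = 4*(-8 + (-1 - 1*0)) = 4*(-8 + (-1 + 0)) = 4*(-8 - 1) = 4*(-9) = -36)
U = 49
L(D) = (-36 + D)*(49 + D) (L(D) = (D - 36)*(D + 49) = (-36 + D)*(49 + D))
L(-286)/(-97772) = (-1764 + (-286)**2 + 13*(-286))/(-97772) = (-1764 + 81796 - 3718)*(-1/97772) = 76314*(-1/97772) = -38157/48886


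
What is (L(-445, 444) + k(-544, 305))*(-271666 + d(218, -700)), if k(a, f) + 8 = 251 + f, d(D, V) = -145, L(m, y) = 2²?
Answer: -150039672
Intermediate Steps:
L(m, y) = 4
k(a, f) = 243 + f (k(a, f) = -8 + (251 + f) = 243 + f)
(L(-445, 444) + k(-544, 305))*(-271666 + d(218, -700)) = (4 + (243 + 305))*(-271666 - 145) = (4 + 548)*(-271811) = 552*(-271811) = -150039672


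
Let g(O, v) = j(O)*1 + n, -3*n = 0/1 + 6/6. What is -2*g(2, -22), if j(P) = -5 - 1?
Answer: 38/3 ≈ 12.667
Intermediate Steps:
j(P) = -6
n = -1/3 (n = -(0/1 + 6/6)/3 = -(0*1 + 6*(1/6))/3 = -(0 + 1)/3 = -1/3*1 = -1/3 ≈ -0.33333)
g(O, v) = -19/3 (g(O, v) = -6*1 - 1/3 = -6 - 1/3 = -19/3)
-2*g(2, -22) = -2*(-19/3) = 38/3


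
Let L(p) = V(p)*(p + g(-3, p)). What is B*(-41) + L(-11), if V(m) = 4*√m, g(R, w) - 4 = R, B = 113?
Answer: -4633 - 40*I*√11 ≈ -4633.0 - 132.67*I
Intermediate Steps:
g(R, w) = 4 + R
L(p) = 4*√p*(1 + p) (L(p) = (4*√p)*(p + (4 - 3)) = (4*√p)*(p + 1) = (4*√p)*(1 + p) = 4*√p*(1 + p))
B*(-41) + L(-11) = 113*(-41) + 4*√(-11)*(1 - 11) = -4633 + 4*(I*√11)*(-10) = -4633 - 40*I*√11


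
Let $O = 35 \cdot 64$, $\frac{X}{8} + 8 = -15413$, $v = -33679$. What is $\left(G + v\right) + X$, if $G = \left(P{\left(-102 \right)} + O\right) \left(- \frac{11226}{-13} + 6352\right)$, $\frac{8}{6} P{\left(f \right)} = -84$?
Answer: $\frac{202165343}{13} \approx 1.5551 \cdot 10^{7}$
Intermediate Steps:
$P{\left(f \right)} = -63$ ($P{\left(f \right)} = \frac{3}{4} \left(-84\right) = -63$)
$X = -123368$ ($X = -64 + 8 \left(-15413\right) = -64 - 123304 = -123368$)
$O = 2240$
$G = \frac{204206954}{13}$ ($G = \left(-63 + 2240\right) \left(- \frac{11226}{-13} + 6352\right) = 2177 \left(\left(-11226\right) \left(- \frac{1}{13}\right) + 6352\right) = 2177 \left(\frac{11226}{13} + 6352\right) = 2177 \cdot \frac{93802}{13} = \frac{204206954}{13} \approx 1.5708 \cdot 10^{7}$)
$\left(G + v\right) + X = \left(\frac{204206954}{13} - 33679\right) - 123368 = \frac{203769127}{13} - 123368 = \frac{202165343}{13}$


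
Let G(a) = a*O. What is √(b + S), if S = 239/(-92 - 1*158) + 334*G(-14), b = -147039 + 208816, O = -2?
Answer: 117*√12990/50 ≈ 266.70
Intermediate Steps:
b = 61777
G(a) = -2*a (G(a) = a*(-2) = -2*a)
S = 2337761/250 (S = 239/(-92 - 1*158) + 334*(-2*(-14)) = 239/(-92 - 158) + 334*28 = 239/(-250) + 9352 = 239*(-1/250) + 9352 = -239/250 + 9352 = 2337761/250 ≈ 9351.0)
√(b + S) = √(61777 + 2337761/250) = √(17782011/250) = 117*√12990/50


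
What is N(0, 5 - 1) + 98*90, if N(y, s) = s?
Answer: 8824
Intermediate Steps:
N(0, 5 - 1) + 98*90 = (5 - 1) + 98*90 = 4 + 8820 = 8824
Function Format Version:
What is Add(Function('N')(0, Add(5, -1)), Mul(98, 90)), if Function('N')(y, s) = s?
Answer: 8824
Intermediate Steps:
Add(Function('N')(0, Add(5, -1)), Mul(98, 90)) = Add(Add(5, -1), Mul(98, 90)) = Add(4, 8820) = 8824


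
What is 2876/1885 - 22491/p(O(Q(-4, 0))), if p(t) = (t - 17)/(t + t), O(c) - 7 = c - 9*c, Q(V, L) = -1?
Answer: 635935901/1885 ≈ 3.3737e+5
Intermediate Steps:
O(c) = 7 - 8*c (O(c) = 7 + (c - 9*c) = 7 - 8*c)
p(t) = (-17 + t)/(2*t) (p(t) = (-17 + t)/((2*t)) = (-17 + t)*(1/(2*t)) = (-17 + t)/(2*t))
2876/1885 - 22491/p(O(Q(-4, 0))) = 2876/1885 - 22491*2*(7 - 8*(-1))/(-17 + (7 - 8*(-1))) = 2876*(1/1885) - 22491*2*(7 + 8)/(-17 + (7 + 8)) = 2876/1885 - 22491*30/(-17 + 15) = 2876/1885 - 22491/((½)*(1/15)*(-2)) = 2876/1885 - 22491/(-1/15) = 2876/1885 - 22491*(-15) = 2876/1885 + 337365 = 635935901/1885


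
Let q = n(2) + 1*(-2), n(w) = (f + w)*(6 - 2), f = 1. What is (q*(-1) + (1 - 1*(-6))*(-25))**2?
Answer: 34225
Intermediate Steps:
n(w) = 4 + 4*w (n(w) = (1 + w)*(6 - 2) = (1 + w)*4 = 4 + 4*w)
q = 10 (q = (4 + 4*2) + 1*(-2) = (4 + 8) - 2 = 12 - 2 = 10)
(q*(-1) + (1 - 1*(-6))*(-25))**2 = (10*(-1) + (1 - 1*(-6))*(-25))**2 = (-10 + (1 + 6)*(-25))**2 = (-10 + 7*(-25))**2 = (-10 - 175)**2 = (-185)**2 = 34225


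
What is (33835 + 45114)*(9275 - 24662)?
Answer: -1214788263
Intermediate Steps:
(33835 + 45114)*(9275 - 24662) = 78949*(-15387) = -1214788263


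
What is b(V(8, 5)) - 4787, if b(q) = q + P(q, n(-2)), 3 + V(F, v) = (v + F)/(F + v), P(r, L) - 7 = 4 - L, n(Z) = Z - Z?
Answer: -4778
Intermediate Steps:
n(Z) = 0
P(r, L) = 11 - L (P(r, L) = 7 + (4 - L) = 11 - L)
V(F, v) = -2 (V(F, v) = -3 + (v + F)/(F + v) = -3 + (F + v)/(F + v) = -3 + 1 = -2)
b(q) = 11 + q (b(q) = q + (11 - 1*0) = q + (11 + 0) = q + 11 = 11 + q)
b(V(8, 5)) - 4787 = (11 - 2) - 4787 = 9 - 4787 = -4778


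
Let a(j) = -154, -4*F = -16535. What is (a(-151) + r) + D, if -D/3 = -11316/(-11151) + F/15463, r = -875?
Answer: -11307399793/10947804 ≈ -1032.8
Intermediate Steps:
F = 16535/4 (F = -¼*(-16535) = 16535/4 ≈ 4133.8)
D = -42109477/10947804 (D = -3*(-11316/(-11151) + (16535/4)/15463) = -3*(-11316*(-1/11151) + (16535/4)*(1/15463)) = -3*(3772/3717 + 16535/61852) = -3*42109477/32843412 = -42109477/10947804 ≈ -3.8464)
(a(-151) + r) + D = (-154 - 875) - 42109477/10947804 = -1029 - 42109477/10947804 = -11307399793/10947804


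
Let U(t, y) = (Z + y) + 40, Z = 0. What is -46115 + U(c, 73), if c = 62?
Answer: -46002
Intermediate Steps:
U(t, y) = 40 + y (U(t, y) = (0 + y) + 40 = y + 40 = 40 + y)
-46115 + U(c, 73) = -46115 + (40 + 73) = -46115 + 113 = -46002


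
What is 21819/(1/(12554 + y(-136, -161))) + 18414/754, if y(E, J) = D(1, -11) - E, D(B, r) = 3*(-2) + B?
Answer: 104343812862/377 ≈ 2.7677e+8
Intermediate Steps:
D(B, r) = -6 + B
y(E, J) = -5 - E (y(E, J) = (-6 + 1) - E = -5 - E)
21819/(1/(12554 + y(-136, -161))) + 18414/754 = 21819/(1/(12554 + (-5 - 1*(-136)))) + 18414/754 = 21819/(1/(12554 + (-5 + 136))) + 18414*(1/754) = 21819/(1/(12554 + 131)) + 9207/377 = 21819/(1/12685) + 9207/377 = 21819*12685 + 9207/377 = 276774015 + 9207/377 = 104343812862/377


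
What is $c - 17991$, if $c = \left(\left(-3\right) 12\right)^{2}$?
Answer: $-16695$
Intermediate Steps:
$c = 1296$ ($c = \left(-36\right)^{2} = 1296$)
$c - 17991 = 1296 - 17991 = -16695$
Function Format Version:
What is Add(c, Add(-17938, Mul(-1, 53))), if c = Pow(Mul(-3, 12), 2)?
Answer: -16695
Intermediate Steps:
c = 1296 (c = Pow(-36, 2) = 1296)
Add(c, Add(-17938, Mul(-1, 53))) = Add(1296, Add(-17938, Mul(-1, 53))) = Add(1296, Add(-17938, -53)) = Add(1296, -17991) = -16695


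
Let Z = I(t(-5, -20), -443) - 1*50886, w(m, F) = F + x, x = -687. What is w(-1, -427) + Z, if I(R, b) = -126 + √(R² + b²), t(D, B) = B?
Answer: -52126 + √196649 ≈ -51683.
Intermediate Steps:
w(m, F) = -687 + F (w(m, F) = F - 687 = -687 + F)
Z = -51012 + √196649 (Z = (-126 + √((-20)² + (-443)²)) - 1*50886 = (-126 + √(400 + 196249)) - 50886 = (-126 + √196649) - 50886 = -51012 + √196649 ≈ -50569.)
w(-1, -427) + Z = (-687 - 427) + (-51012 + √196649) = -1114 + (-51012 + √196649) = -52126 + √196649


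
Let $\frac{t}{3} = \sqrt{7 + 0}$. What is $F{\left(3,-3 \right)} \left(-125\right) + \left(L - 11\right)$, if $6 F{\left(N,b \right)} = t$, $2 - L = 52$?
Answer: $-61 - \frac{125 \sqrt{7}}{2} \approx -226.36$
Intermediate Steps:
$L = -50$ ($L = 2 - 52 = -50$)
$t = 3 \sqrt{7}$ ($t = 3 \sqrt{7 + 0} = 3 \sqrt{7} \approx 7.9373$)
$F{\left(N,b \right)} = \frac{\sqrt{7}}{2}$ ($F{\left(N,b \right)} = \frac{3 \sqrt{7}}{6} = \frac{\sqrt{7}}{2}$)
$F{\left(3,-3 \right)} \left(-125\right) + \left(L - 11\right) = \frac{\sqrt{7}}{2} \left(-125\right) - 61 = - \frac{125 \sqrt{7}}{2} - 61 = -61 - \frac{125 \sqrt{7}}{2}$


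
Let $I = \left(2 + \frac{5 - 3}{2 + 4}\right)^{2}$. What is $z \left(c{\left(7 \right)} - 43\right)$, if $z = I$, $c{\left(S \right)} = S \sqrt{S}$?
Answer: $- \frac{2107}{9} + \frac{343 \sqrt{7}}{9} \approx -133.28$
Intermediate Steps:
$c{\left(S \right)} = S^{\frac{3}{2}}$
$I = \frac{49}{9}$ ($I = \left(2 + \frac{2}{6}\right)^{2} = \left(2 + 2 \cdot \frac{1}{6}\right)^{2} = \left(2 + \frac{1}{3}\right)^{2} = \left(\frac{7}{3}\right)^{2} = \frac{49}{9} \approx 5.4444$)
$z = \frac{49}{9} \approx 5.4444$
$z \left(c{\left(7 \right)} - 43\right) = \frac{49 \left(7^{\frac{3}{2}} - 43\right)}{9} = \frac{49 \left(7 \sqrt{7} - 43\right)}{9} = \frac{49 \left(-43 + 7 \sqrt{7}\right)}{9} = - \frac{2107}{9} + \frac{343 \sqrt{7}}{9}$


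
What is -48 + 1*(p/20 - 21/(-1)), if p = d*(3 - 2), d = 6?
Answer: -267/10 ≈ -26.700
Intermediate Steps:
p = 6 (p = 6*(3 - 2) = 6*1 = 6)
-48 + 1*(p/20 - 21/(-1)) = -48 + 1*(6/20 - 21/(-1)) = -48 + 1*(6*(1/20) - 21*(-1)) = -48 + 1*(3/10 + 21) = -48 + 1*(213/10) = -48 + 213/10 = -267/10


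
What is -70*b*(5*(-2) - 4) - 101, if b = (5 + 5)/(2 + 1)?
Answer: 9497/3 ≈ 3165.7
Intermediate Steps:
b = 10/3 ≈ 3.3333
-70*b*(5*(-2) - 4) - 101 = -700*(5*(-2) - 4)/3 - 101 = -700*(-10 - 4)/3 - 101 = -700*(-14)/3 - 101 = -70*(-140/3) - 101 = 9800/3 - 101 = 9497/3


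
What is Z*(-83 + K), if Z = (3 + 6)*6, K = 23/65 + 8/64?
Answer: -1158597/260 ≈ -4456.1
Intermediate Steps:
K = 249/520 (K = 23*(1/65) + 8*(1/64) = 23/65 + ⅛ = 249/520 ≈ 0.47885)
Z = 54 (Z = 9*6 = 54)
Z*(-83 + K) = 54*(-83 + 249/520) = 54*(-42911/520) = -1158597/260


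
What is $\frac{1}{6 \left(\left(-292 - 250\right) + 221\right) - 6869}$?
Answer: $- \frac{1}{8795} \approx -0.0001137$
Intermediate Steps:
$\frac{1}{6 \left(\left(-292 - 250\right) + 221\right) - 6869} = \frac{1}{6 \left(-542 + 221\right) - 6869} = \frac{1}{6 \left(-321\right) - 6869} = \frac{1}{-1926 - 6869} = \frac{1}{-8795} = - \frac{1}{8795}$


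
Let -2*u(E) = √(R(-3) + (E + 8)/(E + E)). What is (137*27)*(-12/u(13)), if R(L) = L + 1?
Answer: -88776*I*√806/31 ≈ -81302.0*I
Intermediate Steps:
R(L) = 1 + L
u(E) = -√(-2 + (8 + E)/(2*E))/2 (u(E) = -√((1 - 3) + (E + 8)/(E + E))/2 = -√(-2 + (8 + E)/((2*E)))/2 = -√(-2 + (8 + E)*(1/(2*E)))/2 = -√(-2 + (8 + E)/(2*E))/2)
(137*27)*(-12/u(13)) = (137*27)*(-12*(-4/√(-6 + 16/13))) = 3699*(-12*(-4/√(-6 + 16*(1/13)))) = 3699*(-12*(-4/√(-6 + 16/13))) = 3699*(-12*2*I*√806/31) = 3699*(-24*I*√806/31) = -88776*I*√806/31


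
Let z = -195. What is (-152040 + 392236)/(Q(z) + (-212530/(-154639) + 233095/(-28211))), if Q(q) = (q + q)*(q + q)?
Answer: 1047860053042484/663509368197025 ≈ 1.5793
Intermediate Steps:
Q(q) = 4*q² (Q(q) = (2*q)*(2*q) = 4*q²)
(-152040 + 392236)/(Q(z) + (-212530/(-154639) + 233095/(-28211))) = (-152040 + 392236)/(4*(-195)² + (-212530/(-154639) + 233095/(-28211))) = 240196/(4*38025 + (-212530*(-1/154639) + 233095*(-1/28211))) = 240196/(152100 + (212530/154639 - 233095/28211)) = 240196/(152100 - 30049893875/4362520829) = 240196/(663509368197025/4362520829) = 240196*(4362520829/663509368197025) = 1047860053042484/663509368197025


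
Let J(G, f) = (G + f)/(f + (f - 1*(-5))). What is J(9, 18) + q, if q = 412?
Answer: 16919/41 ≈ 412.66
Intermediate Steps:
J(G, f) = (G + f)/(5 + 2*f) (J(G, f) = (G + f)/(f + (f + 5)) = (G + f)/(f + (5 + f)) = (G + f)/(5 + 2*f))
J(9, 18) + q = (9 + 18)/(5 + 2*18) + 412 = 27/(5 + 36) + 412 = 27/41 + 412 = 16919/41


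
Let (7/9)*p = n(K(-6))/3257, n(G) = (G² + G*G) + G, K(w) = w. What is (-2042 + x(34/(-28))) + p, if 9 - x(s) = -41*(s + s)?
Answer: -48619902/22799 ≈ -2132.5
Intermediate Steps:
n(G) = G + 2*G² (n(G) = (G² + G²) + G = 2*G² + G = G + 2*G²)
p = 594/22799 (p = 9*(-6*(1 + 2*(-6))/3257)/7 = 9*(-6*(1 - 12)*(1/3257))/7 = 9*(-6*(-11)*(1/3257))/7 = 9*(66*(1/3257))/7 = (9/7)*(66/3257) = 594/22799 ≈ 0.026054)
x(s) = 9 + 82*s (x(s) = 9 - (-41)*(s + s) = 9 - (-41)*2*s = 9 - (-82)*s = 9 + 82*s)
(-2042 + x(34/(-28))) + p = (-2042 + (9 + 82*(34/(-28)))) + 594/22799 = (-2042 + (9 + 82*(34*(-1/28)))) + 594/22799 = (-2042 + (9 + 82*(-17/14))) + 594/22799 = (-2042 + (9 - 697/7)) + 594/22799 = (-2042 - 634/7) + 594/22799 = -14928/7 + 594/22799 = -48619902/22799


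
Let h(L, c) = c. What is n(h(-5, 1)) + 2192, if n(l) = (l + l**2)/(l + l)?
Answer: 2193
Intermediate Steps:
n(l) = (l + l**2)/(2*l) (n(l) = (l + l**2)/((2*l)) = (l + l**2)*(1/(2*l)) = (l + l**2)/(2*l))
n(h(-5, 1)) + 2192 = (1/2 + (1/2)*1) + 2192 = (1/2 + 1/2) + 2192 = 1 + 2192 = 2193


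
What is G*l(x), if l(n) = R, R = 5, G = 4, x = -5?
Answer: 20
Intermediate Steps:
l(n) = 5
G*l(x) = 4*5 = 20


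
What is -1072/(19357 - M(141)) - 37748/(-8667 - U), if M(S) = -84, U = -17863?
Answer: -185929245/44694859 ≈ -4.1600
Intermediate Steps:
-1072/(19357 - M(141)) - 37748/(-8667 - U) = -1072/(19357 - 1*(-84)) - 37748/(-8667 - 1*(-17863)) = -1072/(19357 + 84) - 37748/(-8667 + 17863) = -1072/19441 - 37748/9196 = -1072*1/19441 - 37748*1/9196 = -1072/19441 - 9437/2299 = -185929245/44694859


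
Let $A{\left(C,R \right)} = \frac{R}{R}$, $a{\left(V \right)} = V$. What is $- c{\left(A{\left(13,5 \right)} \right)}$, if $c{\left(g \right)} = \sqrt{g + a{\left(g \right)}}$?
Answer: $- \sqrt{2} \approx -1.4142$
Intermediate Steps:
$A{\left(C,R \right)} = 1$
$c{\left(g \right)} = \sqrt{2} \sqrt{g}$ ($c{\left(g \right)} = \sqrt{g + g} = \sqrt{2 g} = \sqrt{2} \sqrt{g}$)
$- c{\left(A{\left(13,5 \right)} \right)} = - \sqrt{2} \sqrt{1} = - \sqrt{2} \cdot 1 = - \sqrt{2}$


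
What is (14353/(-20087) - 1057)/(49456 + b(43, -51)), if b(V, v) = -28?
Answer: -1770526/82738353 ≈ -0.021399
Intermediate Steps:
(14353/(-20087) - 1057)/(49456 + b(43, -51)) = (14353/(-20087) - 1057)/(49456 - 28) = (14353*(-1/20087) - 1057)/49428 = (-14353/20087 - 1057)*(1/49428) = -21246312/20087*1/49428 = -1770526/82738353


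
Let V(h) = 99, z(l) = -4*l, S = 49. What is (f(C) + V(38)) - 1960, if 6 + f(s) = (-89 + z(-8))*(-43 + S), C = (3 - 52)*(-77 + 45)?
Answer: -2209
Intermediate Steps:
C = 1568 (C = -49*(-32) = 1568)
f(s) = -348 (f(s) = -6 + (-89 - 4*(-8))*(-43 + 49) = -6 + (-89 + 32)*6 = -6 - 57*6 = -6 - 342 = -348)
(f(C) + V(38)) - 1960 = (-348 + 99) - 1960 = -249 - 1960 = -2209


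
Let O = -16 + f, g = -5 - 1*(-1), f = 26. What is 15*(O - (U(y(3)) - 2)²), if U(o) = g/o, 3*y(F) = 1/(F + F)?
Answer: -81990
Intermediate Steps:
g = -4 (g = -5 + 1 = -4)
O = 10 (O = -16 + 26 = 10)
y(F) = 1/(6*F) (y(F) = 1/(3*(F + F)) = 1/(3*((2*F))) = (1/(2*F))/3 = 1/(6*F))
U(o) = -4/o
15*(O - (U(y(3)) - 2)²) = 15*(10 - (-4/((⅙)/3) - 2)²) = 15*(10 - (-4/((⅙)*(⅓)) - 2)²) = 15*(10 - (-4/1/18 - 2)²) = 15*(10 - (-4*18 - 2)²) = 15*(10 - (-72 - 2)²) = 15*(10 - 1*(-74)²) = 15*(10 - 1*5476) = 15*(10 - 5476) = 15*(-5466) = -81990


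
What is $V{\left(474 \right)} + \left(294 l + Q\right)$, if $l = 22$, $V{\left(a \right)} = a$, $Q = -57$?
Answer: $6885$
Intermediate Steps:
$V{\left(474 \right)} + \left(294 l + Q\right) = 474 + \left(294 \cdot 22 - 57\right) = 474 + \left(6468 - 57\right) = 474 + 6411 = 6885$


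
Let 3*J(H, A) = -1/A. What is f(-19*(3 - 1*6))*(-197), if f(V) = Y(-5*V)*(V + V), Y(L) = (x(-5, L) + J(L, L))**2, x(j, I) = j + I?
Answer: -24222610400794/12825 ≈ -1.8887e+9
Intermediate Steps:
J(H, A) = -1/(3*A) (J(H, A) = (-1/A)/3 = -1/(3*A))
x(j, I) = I + j
Y(L) = (-5 + L - 1/(3*L))**2 (Y(L) = ((L - 5) - 1/(3*L))**2 = ((-5 + L) - 1/(3*L))**2 = (-5 + L - 1/(3*L))**2)
f(V) = 2*(1 - 15*V*(5 + 5*V))**2/(225*V) (f(V) = ((1 + 3*(-5*V)*(5 - (-5)*V))**2/(9*(-5*V)**2))*(V + V) = ((1/(25*V**2))*(1 + 3*(-5*V)*(5 + 5*V))**2/9)*(2*V) = ((1/(25*V**2))*(1 - 15*V*(5 + 5*V))**2/9)*(2*V) = ((1 - 15*V*(5 + 5*V))**2/(225*V**2))*(2*V) = 2*(1 - 15*V*(5 + 5*V))**2/(225*V))
f(-19*(3 - 1*6))*(-197) = (2*(-1 + 75*(-19*(3 - 1*6))*(1 - 19*(3 - 1*6)))**2/(225*((-19*(3 - 1*6)))))*(-197) = (2*(-1 + 75*(-19*(3 - 6))*(1 - 19*(3 - 6)))**2/(225*((-19*(3 - 6)))))*(-197) = (2*(-1 + 75*(-19*(-3))*(1 - 19*(-3)))**2/(225*((-19*(-3)))))*(-197) = ((2/225)*(-1 + 75*57*(1 + 57))**2/57)*(-197) = ((2/225)*(1/57)*(-1 + 75*57*58)**2)*(-197) = ((2/225)*(1/57)*(-1 + 247950)**2)*(-197) = ((2/225)*(1/57)*247949**2)*(-197) = ((2/225)*(1/57)*61478706601)*(-197) = (122957413202/12825)*(-197) = -24222610400794/12825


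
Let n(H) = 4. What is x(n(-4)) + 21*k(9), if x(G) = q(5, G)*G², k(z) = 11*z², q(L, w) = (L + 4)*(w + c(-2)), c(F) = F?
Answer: 18999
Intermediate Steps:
q(L, w) = (-2 + w)*(4 + L) (q(L, w) = (L + 4)*(w - 2) = (4 + L)*(-2 + w) = (-2 + w)*(4 + L))
x(G) = G²*(-18 + 9*G) (x(G) = (-8 - 2*5 + 4*G + 5*G)*G² = (-8 - 10 + 4*G + 5*G)*G² = (-18 + 9*G)*G² = G²*(-18 + 9*G))
x(n(-4)) + 21*k(9) = 9*4²*(-2 + 4) + 21*(11*9²) = 9*16*2 + 21*(11*81) = 288 + 21*891 = 288 + 18711 = 18999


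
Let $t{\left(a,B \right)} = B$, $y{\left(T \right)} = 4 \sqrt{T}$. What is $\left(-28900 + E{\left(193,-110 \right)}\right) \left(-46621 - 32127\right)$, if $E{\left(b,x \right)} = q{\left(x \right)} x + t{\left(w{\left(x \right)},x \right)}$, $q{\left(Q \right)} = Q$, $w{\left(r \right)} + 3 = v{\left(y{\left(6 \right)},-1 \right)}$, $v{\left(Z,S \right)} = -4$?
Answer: $1331628680$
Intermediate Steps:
$w{\left(r \right)} = -7$ ($w{\left(r \right)} = -3 - 4 = -7$)
$E{\left(b,x \right)} = x + x^{2}$ ($E{\left(b,x \right)} = x x + x = x^{2} + x = x + x^{2}$)
$\left(-28900 + E{\left(193,-110 \right)}\right) \left(-46621 - 32127\right) = \left(-28900 - 110 \left(1 - 110\right)\right) \left(-46621 - 32127\right) = \left(-28900 - -11990\right) \left(-78748\right) = \left(-28900 + 11990\right) \left(-78748\right) = \left(-16910\right) \left(-78748\right) = 1331628680$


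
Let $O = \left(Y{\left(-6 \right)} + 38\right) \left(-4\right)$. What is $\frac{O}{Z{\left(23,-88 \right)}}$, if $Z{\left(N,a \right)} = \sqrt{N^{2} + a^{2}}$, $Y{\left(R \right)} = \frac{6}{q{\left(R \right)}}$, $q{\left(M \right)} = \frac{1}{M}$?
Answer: $- \frac{8 \sqrt{8273}}{8273} \approx -0.087955$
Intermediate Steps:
$Y{\left(R \right)} = 6 R$ ($Y{\left(R \right)} = \frac{6}{\frac{1}{R}} = 6 R$)
$O = -8$ ($O = \left(6 \left(-6\right) + 38\right) \left(-4\right) = \left(-36 + 38\right) \left(-4\right) = 2 \left(-4\right) = -8$)
$\frac{O}{Z{\left(23,-88 \right)}} = - \frac{8}{\sqrt{23^{2} + \left(-88\right)^{2}}} = - \frac{8}{\sqrt{529 + 7744}} = - \frac{8}{\sqrt{8273}} = - 8 \frac{\sqrt{8273}}{8273} = - \frac{8 \sqrt{8273}}{8273}$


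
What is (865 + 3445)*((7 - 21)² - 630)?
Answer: -1870540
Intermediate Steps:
(865 + 3445)*((7 - 21)² - 630) = 4310*((-14)² - 630) = 4310*(196 - 630) = 4310*(-434) = -1870540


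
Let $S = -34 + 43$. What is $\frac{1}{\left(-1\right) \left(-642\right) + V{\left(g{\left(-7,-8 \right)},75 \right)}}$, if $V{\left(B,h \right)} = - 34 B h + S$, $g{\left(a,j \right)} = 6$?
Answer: $- \frac{1}{14649} \approx -6.8264 \cdot 10^{-5}$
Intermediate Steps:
$S = 9$
$V{\left(B,h \right)} = 9 - 34 B h$ ($V{\left(B,h \right)} = - 34 B h + 9 = 9 - 34 B h$)
$\frac{1}{\left(-1\right) \left(-642\right) + V{\left(g{\left(-7,-8 \right)},75 \right)}} = \frac{1}{\left(-1\right) \left(-642\right) + \left(9 - 204 \cdot 75\right)} = \frac{1}{642 + \left(9 - 15300\right)} = \frac{1}{642 - 15291} = \frac{1}{-14649} = - \frac{1}{14649}$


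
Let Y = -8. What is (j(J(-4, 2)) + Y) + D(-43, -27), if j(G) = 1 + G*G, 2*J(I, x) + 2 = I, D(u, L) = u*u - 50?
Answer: 1801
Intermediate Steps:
D(u, L) = -50 + u² (D(u, L) = u² - 50 = -50 + u²)
J(I, x) = -1 + I/2
j(G) = 1 + G²
(j(J(-4, 2)) + Y) + D(-43, -27) = ((1 + (-1 + (½)*(-4))²) - 8) + (-50 + (-43)²) = ((1 + (-1 - 2)²) - 8) + (-50 + 1849) = ((1 + (-3)²) - 8) + 1799 = ((1 + 9) - 8) + 1799 = (10 - 8) + 1799 = 2 + 1799 = 1801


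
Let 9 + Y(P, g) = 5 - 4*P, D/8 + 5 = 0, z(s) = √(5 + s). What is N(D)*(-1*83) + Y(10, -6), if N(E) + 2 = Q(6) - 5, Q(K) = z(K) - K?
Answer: 1035 - 83*√11 ≈ 759.72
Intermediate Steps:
D = -40 (D = -40 + 8*0 = -40 + 0 = -40)
Y(P, g) = -4 - 4*P (Y(P, g) = -9 + (5 - 4*P) = -4 - 4*P)
Q(K) = √(5 + K) - K
N(E) = -13 + √11 (N(E) = -2 + ((√(5 + 6) - 1*6) - 5) = -2 + ((√11 - 6) - 5) = -2 + ((-6 + √11) - 5) = -2 + (-11 + √11) = -13 + √11)
N(D)*(-1*83) + Y(10, -6) = (-13 + √11)*(-1*83) + (-4 - 4*10) = (-13 + √11)*(-83) + (-4 - 40) = (1079 - 83*√11) - 44 = 1035 - 83*√11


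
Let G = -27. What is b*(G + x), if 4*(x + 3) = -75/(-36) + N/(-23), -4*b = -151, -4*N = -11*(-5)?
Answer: -1222345/1104 ≈ -1107.2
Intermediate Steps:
N = -55/4 (N = -(-11)*(-5)/4 = -1/4*55 = -55/4 ≈ -13.750)
b = 151/4 (b = -1/4*(-151) = 151/4 ≈ 37.750)
x = -643/276 (x = -3 + (-75/(-36) - 55/4/(-23))/4 = -3 + (-75*(-1/36) - 55/4*(-1/23))/4 = -3 + (25/12 + 55/92)/4 = -3 + (1/4)*(185/69) = -3 + 185/276 = -643/276 ≈ -2.3297)
b*(G + x) = 151*(-27 - 643/276)/4 = (151/4)*(-8095/276) = -1222345/1104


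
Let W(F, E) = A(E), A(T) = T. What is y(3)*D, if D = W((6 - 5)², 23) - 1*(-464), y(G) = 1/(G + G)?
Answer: 487/6 ≈ 81.167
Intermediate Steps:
W(F, E) = E
y(G) = 1/(2*G)
D = 487 (D = 23 - 1*(-464) = 23 + 464 = 487)
y(3)*D = ((½)/3)*487 = ((½)*(⅓))*487 = (⅙)*487 = 487/6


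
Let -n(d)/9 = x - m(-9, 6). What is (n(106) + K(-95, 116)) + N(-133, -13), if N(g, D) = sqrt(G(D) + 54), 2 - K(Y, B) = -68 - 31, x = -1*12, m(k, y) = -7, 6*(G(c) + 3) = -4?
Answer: 146 + sqrt(453)/3 ≈ 153.09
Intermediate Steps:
G(c) = -11/3 (G(c) = -3 + (1/6)*(-4) = -3 - 2/3 = -11/3)
x = -12
K(Y, B) = 101 (K(Y, B) = 2 - (-68 - 31) = 2 - 1*(-99) = 2 + 99 = 101)
N(g, D) = sqrt(453)/3 (N(g, D) = sqrt(-11/3 + 54) = sqrt(151/3) = sqrt(453)/3)
n(d) = 45 (n(d) = -9*(-12 - 1*(-7)) = -9*(-12 + 7) = -9*(-5) = 45)
(n(106) + K(-95, 116)) + N(-133, -13) = (45 + 101) + sqrt(453)/3 = 146 + sqrt(453)/3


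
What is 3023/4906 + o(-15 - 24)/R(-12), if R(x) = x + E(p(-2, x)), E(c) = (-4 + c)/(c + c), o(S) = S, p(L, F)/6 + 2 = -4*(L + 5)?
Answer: 4746557/1182346 ≈ 4.0145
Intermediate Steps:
p(L, F) = -132 - 24*L (p(L, F) = -12 + 6*(-4*(L + 5)) = -12 + 6*(-4*(5 + L)) = -12 + 6*(-20 - 4*L) = -12 + (-120 - 24*L) = -132 - 24*L)
E(c) = (-4 + c)/(2*c) (E(c) = (-4 + c)/((2*c)) = (-4 + c)*(1/(2*c)) = (-4 + c)/(2*c))
R(x) = 11/21 + x (R(x) = x + (-4 + (-132 - 24*(-2)))/(2*(-132 - 24*(-2))) = x + (-4 + (-132 + 48))/(2*(-132 + 48)) = x + (½)*(-4 - 84)/(-84) = x + (½)*(-1/84)*(-88) = x + 11/21 = 11/21 + x)
3023/4906 + o(-15 - 24)/R(-12) = 3023/4906 + (-15 - 24)/(11/21 - 12) = 3023*(1/4906) - 39/(-241/21) = 3023/4906 - 39*(-21/241) = 3023/4906 + 819/241 = 4746557/1182346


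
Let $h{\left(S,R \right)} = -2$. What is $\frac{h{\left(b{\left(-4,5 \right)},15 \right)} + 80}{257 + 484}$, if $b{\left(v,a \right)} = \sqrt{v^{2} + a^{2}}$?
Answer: $\frac{2}{19} \approx 0.10526$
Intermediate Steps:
$b{\left(v,a \right)} = \sqrt{a^{2} + v^{2}}$
$\frac{h{\left(b{\left(-4,5 \right)},15 \right)} + 80}{257 + 484} = \frac{-2 + 80}{257 + 484} = \frac{78}{741} = 78 \cdot \frac{1}{741} = \frac{2}{19}$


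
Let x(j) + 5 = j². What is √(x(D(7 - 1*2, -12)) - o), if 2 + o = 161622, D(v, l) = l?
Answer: I*√161481 ≈ 401.85*I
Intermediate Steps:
o = 161620 (o = -2 + 161622 = 161620)
x(j) = -5 + j²
√(x(D(7 - 1*2, -12)) - o) = √((-5 + (-12)²) - 1*161620) = √((-5 + 144) - 161620) = √(139 - 161620) = √(-161481) = I*√161481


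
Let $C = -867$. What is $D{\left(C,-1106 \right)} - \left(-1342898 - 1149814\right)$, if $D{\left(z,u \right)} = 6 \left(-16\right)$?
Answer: $2492616$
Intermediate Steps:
$D{\left(z,u \right)} = -96$
$D{\left(C,-1106 \right)} - \left(-1342898 - 1149814\right) = -96 - \left(-1342898 - 1149814\right) = -96 - -2492712 = -96 + 2492712 = 2492616$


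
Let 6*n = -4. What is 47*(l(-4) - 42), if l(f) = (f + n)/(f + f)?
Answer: -23359/12 ≈ -1946.6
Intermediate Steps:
n = -⅔ (n = (⅙)*(-4) = -⅔ ≈ -0.66667)
l(f) = (-⅔ + f)/(2*f) (l(f) = (f - ⅔)/(f + f) = (-⅔ + f)/((2*f)) = (-⅔ + f)*(1/(2*f)) = (-⅔ + f)/(2*f))
47*(l(-4) - 42) = 47*((⅙)*(-2 + 3*(-4))/(-4) - 42) = 47*((⅙)*(-¼)*(-2 - 12) - 42) = 47*((⅙)*(-¼)*(-14) - 42) = 47*(7/12 - 42) = 47*(-497/12) = -23359/12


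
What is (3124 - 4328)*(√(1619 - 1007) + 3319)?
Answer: -3996076 - 7224*√17 ≈ -4.0259e+6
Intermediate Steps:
(3124 - 4328)*(√(1619 - 1007) + 3319) = -1204*(√612 + 3319) = -1204*(6*√17 + 3319) = -1204*(3319 + 6*√17) = -3996076 - 7224*√17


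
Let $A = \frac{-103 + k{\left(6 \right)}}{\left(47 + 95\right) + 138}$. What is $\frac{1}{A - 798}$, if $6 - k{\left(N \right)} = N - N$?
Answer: $- \frac{280}{223537} \approx -0.0012526$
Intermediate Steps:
$k{\left(N \right)} = 6$ ($k{\left(N \right)} = 6 - \left(N - N\right) = 6 - 0 = 6 + 0 = 6$)
$A = - \frac{97}{280}$ ($A = \frac{-103 + 6}{\left(47 + 95\right) + 138} = - \frac{97}{142 + 138} = - \frac{97}{280} \approx -0.34643$)
$\frac{1}{A - 798} = \frac{1}{- \frac{97}{280} - 798} = \frac{1}{- \frac{223537}{280}} = - \frac{280}{223537}$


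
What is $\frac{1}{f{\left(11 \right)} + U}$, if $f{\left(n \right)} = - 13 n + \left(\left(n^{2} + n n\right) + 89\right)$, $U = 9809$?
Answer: $\frac{1}{9997} \approx 0.00010003$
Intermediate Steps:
$f{\left(n \right)} = 89 - 13 n + 2 n^{2}$ ($f{\left(n \right)} = - 13 n + \left(\left(n^{2} + n^{2}\right) + 89\right) = - 13 n + \left(2 n^{2} + 89\right) = - 13 n + \left(89 + 2 n^{2}\right) = 89 - 13 n + 2 n^{2}$)
$\frac{1}{f{\left(11 \right)} + U} = \frac{1}{\left(89 - 143 + 2 \cdot 11^{2}\right) + 9809} = \frac{1}{\left(89 - 143 + 2 \cdot 121\right) + 9809} = \frac{1}{\left(89 - 143 + 242\right) + 9809} = \frac{1}{188 + 9809} = \frac{1}{9997}$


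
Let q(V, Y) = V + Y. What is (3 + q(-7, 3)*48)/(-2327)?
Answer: 189/2327 ≈ 0.081221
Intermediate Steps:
(3 + q(-7, 3)*48)/(-2327) = (3 + (-7 + 3)*48)/(-2327) = (3 - 4*48)*(-1/2327) = (3 - 192)*(-1/2327) = -189*(-1/2327) = 189/2327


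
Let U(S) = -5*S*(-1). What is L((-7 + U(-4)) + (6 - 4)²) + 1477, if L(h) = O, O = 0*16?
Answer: 1477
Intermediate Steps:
U(S) = 5*S
O = 0
L(h) = 0
L((-7 + U(-4)) + (6 - 4)²) + 1477 = 0 + 1477 = 1477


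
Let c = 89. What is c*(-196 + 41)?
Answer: -13795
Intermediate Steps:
c*(-196 + 41) = 89*(-196 + 41) = 89*(-155) = -13795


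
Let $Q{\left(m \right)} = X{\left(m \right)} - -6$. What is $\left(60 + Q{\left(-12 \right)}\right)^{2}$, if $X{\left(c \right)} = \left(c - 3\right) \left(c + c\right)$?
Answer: $181476$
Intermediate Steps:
$X{\left(c \right)} = 2 c \left(-3 + c\right)$ ($X{\left(c \right)} = \left(-3 + c\right) 2 c = 2 c \left(-3 + c\right)$)
$Q{\left(m \right)} = 6 + 2 m \left(-3 + m\right)$ ($Q{\left(m \right)} = 2 m \left(-3 + m\right) - -6 = 2 m \left(-3 + m\right) + 6 = 6 + 2 m \left(-3 + m\right)$)
$\left(60 + Q{\left(-12 \right)}\right)^{2} = \left(60 + \left(6 + 2 \left(-12\right) \left(-3 - 12\right)\right)\right)^{2} = \left(60 + \left(6 + 2 \left(-12\right) \left(-15\right)\right)\right)^{2} = \left(60 + \left(6 + 360\right)\right)^{2} = \left(60 + 366\right)^{2} = 426^{2} = 181476$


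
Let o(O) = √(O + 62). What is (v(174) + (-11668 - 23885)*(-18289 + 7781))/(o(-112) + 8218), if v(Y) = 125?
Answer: 1535085620341/33767787 - 1867955245*I*√2/67535574 ≈ 45460.0 - 39.115*I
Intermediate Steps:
o(O) = √(62 + O)
(v(174) + (-11668 - 23885)*(-18289 + 7781))/(o(-112) + 8218) = (125 + (-11668 - 23885)*(-18289 + 7781))/(√(62 - 112) + 8218) = (125 - 35553*(-10508))/(√(-50) + 8218) = (125 + 373590924)/(5*I*√2 + 8218) = 373591049/(8218 + 5*I*√2)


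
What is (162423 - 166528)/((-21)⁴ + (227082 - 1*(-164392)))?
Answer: -821/117191 ≈ -0.0070057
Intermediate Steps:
(162423 - 166528)/((-21)⁴ + (227082 - 1*(-164392))) = -4105/(194481 + (227082 + 164392)) = -4105/(194481 + 391474) = -4105/585955 = -4105*1/585955 = -821/117191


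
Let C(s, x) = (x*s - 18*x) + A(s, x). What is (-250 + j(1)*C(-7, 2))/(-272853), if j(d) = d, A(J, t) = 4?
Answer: 296/272853 ≈ 0.0010848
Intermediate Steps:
C(s, x) = 4 - 18*x + s*x (C(s, x) = (x*s - 18*x) + 4 = (s*x - 18*x) + 4 = (-18*x + s*x) + 4 = 4 - 18*x + s*x)
(-250 + j(1)*C(-7, 2))/(-272853) = (-250 + 1*(4 - 18*2 - 7*2))/(-272853) = (-250 + 1*(4 - 36 - 14))*(-1/272853) = (-250 + 1*(-46))*(-1/272853) = (-250 - 46)*(-1/272853) = -296*(-1/272853) = 296/272853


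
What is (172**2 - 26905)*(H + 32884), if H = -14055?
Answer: 50442891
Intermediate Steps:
(172**2 - 26905)*(H + 32884) = (172**2 - 26905)*(-14055 + 32884) = (29584 - 26905)*18829 = 2679*18829 = 50442891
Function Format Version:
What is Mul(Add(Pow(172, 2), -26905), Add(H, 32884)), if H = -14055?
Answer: 50442891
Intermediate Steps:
Mul(Add(Pow(172, 2), -26905), Add(H, 32884)) = Mul(Add(Pow(172, 2), -26905), Add(-14055, 32884)) = Mul(Add(29584, -26905), 18829) = Mul(2679, 18829) = 50442891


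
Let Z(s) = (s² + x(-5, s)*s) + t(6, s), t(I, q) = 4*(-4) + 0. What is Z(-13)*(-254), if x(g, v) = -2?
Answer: -45466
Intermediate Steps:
t(I, q) = -16 (t(I, q) = -16 + 0 = -16)
Z(s) = -16 + s² - 2*s (Z(s) = (s² - 2*s) - 16 = -16 + s² - 2*s)
Z(-13)*(-254) = (-16 + (-13)² - 2*(-13))*(-254) = (-16 + 169 + 26)*(-254) = 179*(-254) = -45466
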